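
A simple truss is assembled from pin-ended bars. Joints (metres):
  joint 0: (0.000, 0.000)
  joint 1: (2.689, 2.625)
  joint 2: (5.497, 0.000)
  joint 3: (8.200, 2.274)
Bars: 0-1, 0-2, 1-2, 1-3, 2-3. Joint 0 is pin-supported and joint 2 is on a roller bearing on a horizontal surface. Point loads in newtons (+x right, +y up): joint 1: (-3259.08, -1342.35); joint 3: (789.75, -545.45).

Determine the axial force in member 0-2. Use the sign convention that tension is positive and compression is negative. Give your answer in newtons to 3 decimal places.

-782.062

N=4 nodes, M=5 members, R=3 reactions → 2N=8, M+R=8
member 0 (0-1): L=3.7578, (cx,cy)=(0.7156,0.6985)
member 1 (0-2): L=5.4970, (cx,cy)=(1.0000,0.0000)
member 2 (1-2): L=3.8439, (cx,cy)=(0.7305,-0.6829)
member 3 (1-3): L=5.5222, (cx,cy)=(0.9980,-0.0636)
member 4 (2-3): L=3.5323, (cx,cy)=(0.7652,0.6438)
solve A·x = −loads:
  F[0-1] = -2357.9317 N (compression)
  F[0-2] = -782.0624 N (compression)
  F[1-2] = +321.5862 N (tension)
  F[1-3] = +1339.5992 N (tension)
  F[2-3] = -715.0111 N (compression)
  Rx@0 = +2469.3300 N
  Ry@0 = +1647.1095 N
  Ry@2 = +240.6905 N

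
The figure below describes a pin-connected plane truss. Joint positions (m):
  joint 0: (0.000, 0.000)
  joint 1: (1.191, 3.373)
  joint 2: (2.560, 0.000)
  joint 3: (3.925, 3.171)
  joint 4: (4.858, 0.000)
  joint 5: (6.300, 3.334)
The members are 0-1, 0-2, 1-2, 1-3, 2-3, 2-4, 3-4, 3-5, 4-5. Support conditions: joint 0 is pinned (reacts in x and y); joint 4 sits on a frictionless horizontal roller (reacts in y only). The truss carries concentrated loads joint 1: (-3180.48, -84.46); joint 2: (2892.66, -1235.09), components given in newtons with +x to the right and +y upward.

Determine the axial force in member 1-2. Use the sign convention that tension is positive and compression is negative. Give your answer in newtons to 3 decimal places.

2905.338

N=6 nodes, M=9 members, R=3 reactions → 2N=12, M+R=12
member 0 (0-1): L=3.5771, (cx,cy)=(0.3330,0.9429)
member 1 (0-2): L=2.5600, (cx,cy)=(1.0000,0.0000)
member 2 (1-2): L=3.6402, (cx,cy)=(0.3761,-0.9266)
member 3 (1-3): L=2.7415, (cx,cy)=(0.9973,-0.0737)
member 4 (2-3): L=3.4523, (cx,cy)=(0.3954,0.9185)
member 5 (2-4): L=2.2980, (cx,cy)=(1.0000,0.0000)
member 6 (3-4): L=3.3054, (cx,cy)=(0.2823,-0.9593)
member 7 (3-5): L=2.3806, (cx,cy)=(0.9977,0.0685)
member 8 (4-5): L=3.6325, (cx,cy)=(0.3970,0.9178)
solve A·x = −loads:
  F[0-1] = -3029.0879 N (compression)
  F[0-2] = +720.7200 N (tension)
  F[1-2] = +2905.3384 N (tension)
  F[1-3] = +1082.2570 N (tension)
  F[2-3] = -1586.2191 N (compression)
  F[2-4] = -452.1445 N (compression)
  F[3-4] = +1601.8465 N (tension)
  F[3-5] = +0.0000 N (tension)
  F[4-5] = -0.0000 N (compression)
  Rx@0 = +287.8200 N
  Ry@0 = +2856.2599 N
  Ry@4 = -1536.7099 N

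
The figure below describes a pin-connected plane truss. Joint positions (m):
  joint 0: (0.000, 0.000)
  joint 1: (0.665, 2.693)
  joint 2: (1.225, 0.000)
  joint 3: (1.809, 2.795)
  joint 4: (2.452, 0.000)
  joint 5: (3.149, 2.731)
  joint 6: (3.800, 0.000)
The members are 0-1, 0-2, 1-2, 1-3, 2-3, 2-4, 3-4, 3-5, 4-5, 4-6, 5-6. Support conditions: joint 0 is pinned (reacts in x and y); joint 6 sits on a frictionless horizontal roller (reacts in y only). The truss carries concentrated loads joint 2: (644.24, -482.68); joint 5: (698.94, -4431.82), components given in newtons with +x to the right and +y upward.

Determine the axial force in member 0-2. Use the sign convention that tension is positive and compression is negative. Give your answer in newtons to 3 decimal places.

N=7 nodes, M=11 members, R=3 reactions → 2N=14, M+R=14
member 0 (0-1): L=2.7739, (cx,cy)=(0.2397,0.9708)
member 1 (0-2): L=1.2250, (cx,cy)=(1.0000,0.0000)
member 2 (1-2): L=2.7506, (cx,cy)=(0.2036,-0.9791)
member 3 (1-3): L=1.1485, (cx,cy)=(0.9960,0.0888)
member 4 (2-3): L=2.8554, (cx,cy)=(0.2045,0.9789)
member 5 (2-4): L=1.2270, (cx,cy)=(1.0000,0.0000)
member 6 (3-4): L=2.8680, (cx,cy)=(0.2242,-0.9745)
member 7 (3-5): L=1.3415, (cx,cy)=(0.9989,-0.0477)
member 8 (4-5): L=2.8185, (cx,cy)=(0.2473,0.9689)
member 9 (4-6): L=1.3480, (cx,cy)=(1.0000,0.0000)
member 10 (5-6): L=2.8075, (cx,cy)=(0.2319,-0.9727)
solve A·x = −loads:
  F[0-1] = -601.5449 N (compression)
  F[0-2] = +1487.3916 N (tension)
  F[1-2] = +572.7437 N (tension)
  F[1-3] = -261.8519 N (compression)
  F[2-3] = -79.7541 N (compression)
  F[2-4] = +976.0691 N (tension)
  F[3-4] = +118.8572 N (tension)
  F[3-5] = -304.1229 N (compression)
  F[4-5] = -119.5444 N (compression)
  F[4-6] = +1032.2789 N (tension)
  F[5-6] = -4451.8317 N (compression)
  Rx@0 = -1343.1800 N
  Ry@0 = +584.0028 N
  Ry@6 = +4330.4972 N

1487.392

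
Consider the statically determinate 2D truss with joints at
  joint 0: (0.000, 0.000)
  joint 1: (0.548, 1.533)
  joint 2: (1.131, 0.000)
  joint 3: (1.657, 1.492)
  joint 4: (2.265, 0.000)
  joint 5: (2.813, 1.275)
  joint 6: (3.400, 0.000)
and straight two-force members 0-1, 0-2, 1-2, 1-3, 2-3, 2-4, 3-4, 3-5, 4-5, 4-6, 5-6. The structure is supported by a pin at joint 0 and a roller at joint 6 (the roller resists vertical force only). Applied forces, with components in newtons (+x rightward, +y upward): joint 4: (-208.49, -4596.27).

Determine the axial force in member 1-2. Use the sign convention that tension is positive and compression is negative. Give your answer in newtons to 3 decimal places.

N=7 nodes, M=11 members, R=3 reactions → 2N=14, M+R=14
member 0 (0-1): L=1.6280, (cx,cy)=(0.3366,0.9416)
member 1 (0-2): L=1.1310, (cx,cy)=(1.0000,0.0000)
member 2 (1-2): L=1.6401, (cx,cy)=(0.3555,-0.9347)
member 3 (1-3): L=1.1098, (cx,cy)=(0.9993,-0.0369)
member 4 (2-3): L=1.5820, (cx,cy)=(0.3325,0.9431)
member 5 (2-4): L=1.1340, (cx,cy)=(1.0000,0.0000)
member 6 (3-4): L=1.6111, (cx,cy)=(0.3774,-0.9261)
member 7 (3-5): L=1.1762, (cx,cy)=(0.9828,-0.1845)
member 8 (4-5): L=1.3878, (cx,cy)=(0.3949,0.9187)
member 9 (4-6): L=1.1350, (cx,cy)=(1.0000,0.0000)
member 10 (5-6): L=1.4036, (cx,cy)=(0.4182,-0.9084)
solve A·x = −loads:
  F[0-1] = -1629.4291 N (compression)
  F[0-2] = +339.9901 N (tension)
  F[1-2] = +1686.9648 N (tension)
  F[1-3] = -1148.9178 N (compression)
  F[2-3] = -1671.9099 N (compression)
  F[2-4] = +1495.5358 N (tension)
  F[3-4] = +2168.1146 N (tension)
  F[3-5] = -2566.2732 N (compression)
  F[4-5] = +2817.4246 N (tension)
  F[4-6] = +1409.6871 N (tension)
  F[5-6] = -3370.8477 N (compression)
  Rx@0 = +208.4900 N
  Ry@0 = +1534.3431 N
  Ry@6 = +3061.9269 N

1686.965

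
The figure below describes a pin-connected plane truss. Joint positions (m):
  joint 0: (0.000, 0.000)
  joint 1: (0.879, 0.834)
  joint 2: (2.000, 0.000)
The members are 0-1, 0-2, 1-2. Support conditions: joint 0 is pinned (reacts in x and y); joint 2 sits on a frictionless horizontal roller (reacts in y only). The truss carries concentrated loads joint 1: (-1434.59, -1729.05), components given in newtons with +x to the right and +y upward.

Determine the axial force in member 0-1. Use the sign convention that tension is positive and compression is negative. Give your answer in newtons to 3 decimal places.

-2277.162

N=3 nodes, M=3 members, R=3 reactions → 2N=6, M+R=6
member 0 (0-1): L=1.2117, (cx,cy)=(0.7254,0.6883)
member 1 (0-2): L=2.0000, (cx,cy)=(1.0000,0.0000)
member 2 (1-2): L=1.3972, (cx,cy)=(0.8023,-0.5969)
solve A·x = −loads:
  F[0-1] = -2277.1620 N (compression)
  F[0-2] = +217.3362 N (tension)
  F[1-2] = -270.8870 N (compression)
  Rx@0 = +1434.5900 N
  Ry@0 = +1567.3566 N
  Ry@2 = +161.6934 N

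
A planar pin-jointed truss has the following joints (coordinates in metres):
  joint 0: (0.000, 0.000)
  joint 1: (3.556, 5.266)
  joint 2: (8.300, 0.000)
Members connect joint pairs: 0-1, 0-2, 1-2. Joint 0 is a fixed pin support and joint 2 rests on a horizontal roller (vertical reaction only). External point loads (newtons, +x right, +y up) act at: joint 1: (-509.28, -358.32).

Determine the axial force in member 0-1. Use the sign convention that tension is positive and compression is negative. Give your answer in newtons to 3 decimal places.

-637.013

N=3 nodes, M=3 members, R=3 reactions → 2N=6, M+R=6
member 0 (0-1): L=6.3542, (cx,cy)=(0.5596,0.8287)
member 1 (0-2): L=8.3000, (cx,cy)=(1.0000,0.0000)
member 2 (1-2): L=7.0878, (cx,cy)=(0.6693,-0.7430)
solve A·x = −loads:
  F[0-1] = -637.0134 N (compression)
  F[0-2] = -152.7884 N (compression)
  F[1-2] = +228.2730 N (tension)
  Rx@0 = +509.2800 N
  Ry@0 = +527.9203 N
  Ry@2 = -169.6003 N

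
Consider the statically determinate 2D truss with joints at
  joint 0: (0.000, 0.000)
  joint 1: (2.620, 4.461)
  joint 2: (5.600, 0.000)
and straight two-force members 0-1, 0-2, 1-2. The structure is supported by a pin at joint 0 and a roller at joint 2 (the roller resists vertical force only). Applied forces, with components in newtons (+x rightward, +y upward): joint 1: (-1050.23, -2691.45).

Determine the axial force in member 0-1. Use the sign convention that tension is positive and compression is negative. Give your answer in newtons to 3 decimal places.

-2631.224

N=3 nodes, M=3 members, R=3 reactions → 2N=6, M+R=6
member 0 (0-1): L=5.1735, (cx,cy)=(0.5064,0.8623)
member 1 (0-2): L=5.6000, (cx,cy)=(1.0000,0.0000)
member 2 (1-2): L=5.3648, (cx,cy)=(0.5555,-0.8315)
solve A·x = −loads:
  F[0-1] = -2631.2239 N (compression)
  F[0-2] = +282.2973 N (tension)
  F[1-2] = -508.2095 N (compression)
  Rx@0 = +1050.2300 N
  Ry@0 = +2268.8566 N
  Ry@2 = +422.5934 N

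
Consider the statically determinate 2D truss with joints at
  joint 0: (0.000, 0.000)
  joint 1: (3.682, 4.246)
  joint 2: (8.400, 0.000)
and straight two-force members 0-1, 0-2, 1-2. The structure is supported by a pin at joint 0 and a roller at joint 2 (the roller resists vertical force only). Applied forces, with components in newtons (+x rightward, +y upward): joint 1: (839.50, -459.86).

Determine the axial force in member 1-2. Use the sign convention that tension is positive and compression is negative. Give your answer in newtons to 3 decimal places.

N=3 nodes, M=3 members, R=3 reactions → 2N=6, M+R=6
member 0 (0-1): L=5.6201, (cx,cy)=(0.6551,0.7555)
member 1 (0-2): L=8.4000, (cx,cy)=(1.0000,0.0000)
member 2 (1-2): L=6.3473, (cx,cy)=(0.7433,-0.6689)
solve A·x = −loads:
  F[0-1] = +219.8001 N (tension)
  F[0-2] = +695.4986 N (tension)
  F[1-2] = -935.6779 N (compression)
  Rx@0 = -839.5000 N
  Ry@0 = -166.0592 N
  Ry@2 = +625.9192 N

-935.678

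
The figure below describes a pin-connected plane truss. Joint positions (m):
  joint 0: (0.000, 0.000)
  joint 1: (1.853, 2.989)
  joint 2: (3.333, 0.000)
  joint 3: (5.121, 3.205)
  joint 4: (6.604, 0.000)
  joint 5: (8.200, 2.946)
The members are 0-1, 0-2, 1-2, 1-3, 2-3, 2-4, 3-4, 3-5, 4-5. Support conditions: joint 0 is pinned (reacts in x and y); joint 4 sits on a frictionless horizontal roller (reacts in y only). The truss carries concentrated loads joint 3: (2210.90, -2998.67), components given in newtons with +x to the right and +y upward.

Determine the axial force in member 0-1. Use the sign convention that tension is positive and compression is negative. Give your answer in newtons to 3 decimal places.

N=6 nodes, M=9 members, R=3 reactions → 2N=12, M+R=12
member 0 (0-1): L=3.5168, (cx,cy)=(0.5269,0.8499)
member 1 (0-2): L=3.3330, (cx,cy)=(1.0000,0.0000)
member 2 (1-2): L=3.3353, (cx,cy)=(0.4437,-0.8962)
member 3 (1-3): L=3.2751, (cx,cy)=(0.9978,0.0660)
member 4 (2-3): L=3.6700, (cx,cy)=(0.4872,0.8733)
member 5 (2-4): L=3.2710, (cx,cy)=(1.0000,0.0000)
member 6 (3-4): L=3.5315, (cx,cy)=(0.4199,-0.9076)
member 7 (3-5): L=3.0899, (cx,cy)=(0.9965,-0.0838)
member 8 (4-5): L=3.3505, (cx,cy)=(0.4763,0.8793)
solve A·x = −loads:
  F[0-1] = +470.1496 N (tension)
  F[0-2] = +1963.1769 N (tension)
  F[1-2] = -414.0721 N (compression)
  F[1-3] = +432.4017 N (tension)
  F[2-3] = +424.9134 N (tension)
  F[2-4] = +1572.4252 N (tension)
  F[3-4] = -3744.4235 N (compression)
  F[3-5] = -0.0000 N (compression)
  F[4-5] = +0.0000 N (tension)
  Rx@0 = -2210.9000 N
  Ry@0 = -399.5922 N
  Ry@4 = +3398.2622 N

470.150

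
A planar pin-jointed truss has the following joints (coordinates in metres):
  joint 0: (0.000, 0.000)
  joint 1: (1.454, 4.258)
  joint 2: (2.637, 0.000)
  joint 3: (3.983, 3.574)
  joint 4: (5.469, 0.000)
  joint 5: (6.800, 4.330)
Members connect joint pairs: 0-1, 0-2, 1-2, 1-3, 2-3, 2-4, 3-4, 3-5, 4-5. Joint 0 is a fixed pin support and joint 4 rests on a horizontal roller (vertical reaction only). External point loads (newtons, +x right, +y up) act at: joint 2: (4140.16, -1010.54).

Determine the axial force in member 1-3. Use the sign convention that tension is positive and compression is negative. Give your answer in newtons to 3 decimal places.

-362.993

N=6 nodes, M=9 members, R=3 reactions → 2N=12, M+R=12
member 0 (0-1): L=4.4994, (cx,cy)=(0.3232,0.9463)
member 1 (0-2): L=2.6370, (cx,cy)=(1.0000,0.0000)
member 2 (1-2): L=4.4193, (cx,cy)=(0.2677,-0.9635)
member 3 (1-3): L=2.6199, (cx,cy)=(0.9653,-0.2611)
member 4 (2-3): L=3.8191, (cx,cy)=(0.3524,0.9358)
member 5 (2-4): L=2.8320, (cx,cy)=(1.0000,0.0000)
member 6 (3-4): L=3.8706, (cx,cy)=(0.3839,-0.9234)
member 7 (3-5): L=2.9167, (cx,cy)=(0.9658,0.2592)
member 8 (4-5): L=4.5300, (cx,cy)=(0.2938,0.9559)
solve A·x = −loads:
  F[0-1] = -552.9535 N (compression)
  F[0-2] = +4318.8489 N (tension)
  F[1-2] = +641.4671 N (tension)
  F[1-3] = -362.9934 N (compression)
  F[2-3] = +419.3944 N (tension)
  F[2-4] = +202.5909 N (tension)
  F[3-4] = -527.6930 N (compression)
  F[3-5] = -0.0000 N (tension)
  F[4-5] = -0.0000 N (tension)
  Rx@0 = -4140.1600 N
  Ry@0 = +523.2857 N
  Ry@4 = +487.2543 N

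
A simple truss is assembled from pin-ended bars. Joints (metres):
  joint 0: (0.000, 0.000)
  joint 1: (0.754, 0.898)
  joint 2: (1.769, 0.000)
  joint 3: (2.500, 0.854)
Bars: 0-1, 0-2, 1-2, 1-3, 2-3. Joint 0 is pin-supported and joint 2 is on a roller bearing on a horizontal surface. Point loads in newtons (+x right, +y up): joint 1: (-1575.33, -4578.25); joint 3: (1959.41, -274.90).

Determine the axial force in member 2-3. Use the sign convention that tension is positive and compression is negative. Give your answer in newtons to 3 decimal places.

-290.590

N=4 nodes, M=5 members, R=3 reactions → 2N=8, M+R=8
member 0 (0-1): L=1.1726, (cx,cy)=(0.6430,0.7658)
member 1 (0-2): L=1.7690, (cx,cy)=(1.0000,0.0000)
member 2 (1-2): L=1.3552, (cx,cy)=(0.7490,-0.6626)
member 3 (1-3): L=1.7466, (cx,cy)=(0.9997,-0.0252)
member 4 (2-3): L=1.1241, (cx,cy)=(0.6503,0.7597)
solve A·x = −loads:
  F[0-1] = -3090.7705 N (compression)
  F[0-2] = +2371.5446 N (tension)
  F[1-2] = -3418.7785 N (compression)
  F[1-3] = +2149.0564 N (tension)
  F[2-3] = -290.5899 N (compression)
  Rx@0 = -384.0800 N
  Ry@0 = +2367.0334 N
  Ry@2 = +2486.1166 N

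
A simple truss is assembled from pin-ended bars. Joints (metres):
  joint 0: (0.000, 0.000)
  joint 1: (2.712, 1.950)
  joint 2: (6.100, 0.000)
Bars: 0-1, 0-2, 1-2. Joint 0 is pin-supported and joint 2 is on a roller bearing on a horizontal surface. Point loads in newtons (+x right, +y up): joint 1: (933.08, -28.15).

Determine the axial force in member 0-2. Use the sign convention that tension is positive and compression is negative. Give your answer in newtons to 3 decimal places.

N=3 nodes, M=3 members, R=3 reactions → 2N=6, M+R=6
member 0 (0-1): L=3.3403, (cx,cy)=(0.8119,0.5838)
member 1 (0-2): L=6.1000, (cx,cy)=(1.0000,0.0000)
member 2 (1-2): L=3.9091, (cx,cy)=(0.8667,-0.4988)
solve A·x = −loads:
  F[0-1] = +484.1600 N (tension)
  F[0-2] = +539.9862 N (tension)
  F[1-2] = -623.0398 N (compression)
  Rx@0 = -933.0800 N
  Ry@0 = -282.6449 N
  Ry@2 = +310.7949 N

539.986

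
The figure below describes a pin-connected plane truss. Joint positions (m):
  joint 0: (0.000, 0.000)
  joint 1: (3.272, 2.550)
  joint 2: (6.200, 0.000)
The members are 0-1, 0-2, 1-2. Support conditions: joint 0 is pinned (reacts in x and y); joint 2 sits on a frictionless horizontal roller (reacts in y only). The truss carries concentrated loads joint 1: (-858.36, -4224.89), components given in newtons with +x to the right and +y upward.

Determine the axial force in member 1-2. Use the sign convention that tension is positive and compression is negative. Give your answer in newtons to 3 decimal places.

-2857.419

N=3 nodes, M=3 members, R=3 reactions → 2N=6, M+R=6
member 0 (0-1): L=4.1483, (cx,cy)=(0.7888,0.6147)
member 1 (0-2): L=6.2000, (cx,cy)=(1.0000,0.0000)
member 2 (1-2): L=3.8827, (cx,cy)=(0.7541,-0.6568)
solve A·x = −loads:
  F[0-1] = -3820.1447 N (compression)
  F[0-2] = +2154.7973 N (tension)
  F[1-2] = -2857.4185 N (compression)
  Rx@0 = +858.3600 N
  Ry@0 = +2348.2735 N
  Ry@2 = +1876.6165 N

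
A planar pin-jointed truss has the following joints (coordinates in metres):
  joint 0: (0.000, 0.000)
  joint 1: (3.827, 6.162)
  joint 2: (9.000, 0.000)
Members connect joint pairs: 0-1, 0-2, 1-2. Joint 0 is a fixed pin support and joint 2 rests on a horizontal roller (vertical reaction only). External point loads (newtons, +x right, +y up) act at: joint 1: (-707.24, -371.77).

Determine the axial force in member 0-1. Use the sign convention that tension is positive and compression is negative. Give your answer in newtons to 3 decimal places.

N=3 nodes, M=3 members, R=3 reactions → 2N=6, M+R=6
member 0 (0-1): L=7.2537, (cx,cy)=(0.5276,0.8495)
member 1 (0-2): L=9.0000, (cx,cy)=(1.0000,0.0000)
member 2 (1-2): L=8.0455, (cx,cy)=(0.6430,-0.7659)
solve A·x = −loads:
  F[0-1] = -821.5549 N (compression)
  F[0-2] = -273.7936 N (compression)
  F[1-2] = +425.8279 N (tension)
  Rx@0 = +707.2400 N
  Ry@0 = +697.9088 N
  Ry@2 = -326.1388 N

-821.555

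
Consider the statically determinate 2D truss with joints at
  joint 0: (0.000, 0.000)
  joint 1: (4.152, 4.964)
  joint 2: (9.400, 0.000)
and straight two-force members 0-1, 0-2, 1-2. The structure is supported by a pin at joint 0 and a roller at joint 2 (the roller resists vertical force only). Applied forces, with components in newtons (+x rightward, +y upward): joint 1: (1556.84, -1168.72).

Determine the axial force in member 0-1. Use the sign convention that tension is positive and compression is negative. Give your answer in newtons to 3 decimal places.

221.171

N=3 nodes, M=3 members, R=3 reactions → 2N=6, M+R=6
member 0 (0-1): L=6.4715, (cx,cy)=(0.6416,0.7671)
member 1 (0-2): L=9.4000, (cx,cy)=(1.0000,0.0000)
member 2 (1-2): L=7.2238, (cx,cy)=(0.7265,-0.6872)
solve A·x = −loads:
  F[0-1] = +221.1708 N (tension)
  F[0-2] = +1414.9409 N (tension)
  F[1-2] = -1947.6376 N (compression)
  Rx@0 = -1556.8400 N
  Ry@0 = -169.6501 N
  Ry@2 = +1338.3701 N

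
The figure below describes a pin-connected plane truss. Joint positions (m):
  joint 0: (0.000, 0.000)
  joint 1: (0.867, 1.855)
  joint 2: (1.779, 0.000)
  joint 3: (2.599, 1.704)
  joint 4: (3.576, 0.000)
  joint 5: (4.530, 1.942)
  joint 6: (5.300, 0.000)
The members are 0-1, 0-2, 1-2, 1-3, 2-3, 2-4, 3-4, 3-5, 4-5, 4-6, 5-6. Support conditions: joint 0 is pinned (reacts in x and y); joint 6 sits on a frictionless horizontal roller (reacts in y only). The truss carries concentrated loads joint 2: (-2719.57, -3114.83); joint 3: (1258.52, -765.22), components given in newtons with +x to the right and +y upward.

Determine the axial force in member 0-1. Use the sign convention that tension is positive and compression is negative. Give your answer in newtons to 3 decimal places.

-2267.995

N=7 nodes, M=11 members, R=3 reactions → 2N=14, M+R=14
member 0 (0-1): L=2.0476, (cx,cy)=(0.4234,0.9059)
member 1 (0-2): L=1.7790, (cx,cy)=(1.0000,0.0000)
member 2 (1-2): L=2.0671, (cx,cy)=(0.4412,-0.8974)
member 3 (1-3): L=1.7386, (cx,cy)=(0.9962,-0.0869)
member 4 (2-3): L=1.8910, (cx,cy)=(0.4336,0.9011)
member 5 (2-4): L=1.7970, (cx,cy)=(1.0000,0.0000)
member 6 (3-4): L=1.9642, (cx,cy)=(0.4974,-0.8675)
member 7 (3-5): L=1.9456, (cx,cy)=(0.9925,0.1223)
member 8 (4-5): L=2.1637, (cx,cy)=(0.4409,0.8975)
member 9 (4-6): L=1.7240, (cx,cy)=(1.0000,0.0000)
member 10 (5-6): L=2.0891, (cx,cy)=(0.3686,-0.9296)
solve A·x = −loads:
  F[0-1] = -2267.9948 N (compression)
  F[0-2] = -500.7354 N (compression)
  F[1-2] = +2489.5476 N (tension)
  F[1-3] = -2066.5238 N (compression)
  F[2-3] = +977.3612 N (tension)
  F[2-4] = +2893.4266 N (tension)
  F[3-4] = -2349.2193 N (compression)
  F[3-5] = -1737.9787 N (compression)
  F[4-5] = +2270.6293 N (tension)
  F[4-6] = +723.7673 N (tension)
  F[5-6] = -1963.6486 N (compression)
  Rx@0 = +1461.0500 N
  Ry@0 = +2054.6524 N
  Ry@6 = +1825.3976 N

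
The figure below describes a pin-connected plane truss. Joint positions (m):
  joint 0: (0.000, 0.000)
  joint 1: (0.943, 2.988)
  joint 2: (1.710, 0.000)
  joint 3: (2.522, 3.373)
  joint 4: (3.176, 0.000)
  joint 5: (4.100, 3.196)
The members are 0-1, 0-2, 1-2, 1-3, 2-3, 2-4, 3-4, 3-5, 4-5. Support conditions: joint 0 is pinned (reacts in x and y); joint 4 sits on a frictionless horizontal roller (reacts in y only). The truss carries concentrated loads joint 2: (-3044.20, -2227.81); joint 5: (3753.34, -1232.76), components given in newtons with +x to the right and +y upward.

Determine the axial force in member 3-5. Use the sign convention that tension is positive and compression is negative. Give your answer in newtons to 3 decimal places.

4005.620

N=6 nodes, M=9 members, R=3 reactions → 2N=12, M+R=12
member 0 (0-1): L=3.1333, (cx,cy)=(0.3010,0.9536)
member 1 (0-2): L=1.7100, (cx,cy)=(1.0000,0.0000)
member 2 (1-2): L=3.0849, (cx,cy)=(0.2486,-0.9686)
member 3 (1-3): L=1.6253, (cx,cy)=(0.9715,0.2369)
member 4 (2-3): L=3.4694, (cx,cy)=(0.2340,0.9722)
member 5 (2-4): L=1.4660, (cx,cy)=(1.0000,0.0000)
member 6 (3-4): L=3.4358, (cx,cy)=(0.1903,-0.9817)
member 7 (3-5): L=1.5879, (cx,cy)=(0.9938,-0.1115)
member 8 (4-5): L=3.3269, (cx,cy)=(0.2777,0.9607)
solve A·x = −loads:
  F[0-1] = +3258.3690 N (tension)
  F[0-2] = -271.5096 N (compression)
  F[1-2] = -2786.7587 N (compression)
  F[1-3] = +1722.5571 N (tension)
  F[2-3] = +5067.8179 N (tension)
  F[2-4] = +893.6943 N (tension)
  F[3-4] = -5889.2818 N (compression)
  F[3-5] = +4005.6199 N (tension)
  F[4-5] = -818.4610 N (compression)
  Rx@0 = -709.1400 N
  Ry@0 = -3107.2970 N
  Ry@4 = +6567.8670 N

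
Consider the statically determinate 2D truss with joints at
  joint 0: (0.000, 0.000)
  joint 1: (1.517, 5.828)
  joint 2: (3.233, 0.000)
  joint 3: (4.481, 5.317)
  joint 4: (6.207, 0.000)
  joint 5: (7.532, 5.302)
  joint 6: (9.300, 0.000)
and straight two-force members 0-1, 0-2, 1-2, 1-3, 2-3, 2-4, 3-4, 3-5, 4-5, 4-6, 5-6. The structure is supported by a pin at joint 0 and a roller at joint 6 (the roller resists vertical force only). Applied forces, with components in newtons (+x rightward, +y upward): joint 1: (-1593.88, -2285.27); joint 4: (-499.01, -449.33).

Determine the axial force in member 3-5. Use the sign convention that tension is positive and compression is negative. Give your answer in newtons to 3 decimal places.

190.045

N=7 nodes, M=11 members, R=3 reactions → 2N=14, M+R=14
member 0 (0-1): L=6.0222, (cx,cy)=(0.2519,0.9678)
member 1 (0-2): L=3.2330, (cx,cy)=(1.0000,0.0000)
member 2 (1-2): L=6.0754, (cx,cy)=(0.2825,-0.9593)
member 3 (1-3): L=3.0077, (cx,cy)=(0.9855,-0.1699)
member 4 (2-3): L=5.4615, (cx,cy)=(0.2285,0.9735)
member 5 (2-4): L=2.9740, (cx,cy)=(1.0000,0.0000)
member 6 (3-4): L=5.5901, (cx,cy)=(0.3088,-0.9511)
member 7 (3-5): L=3.0510, (cx,cy)=(1.0000,-0.0049)
member 8 (4-5): L=5.4651, (cx,cy)=(0.2424,0.9702)
member 9 (4-6): L=3.0930, (cx,cy)=(1.0000,0.0000)
member 10 (5-6): L=5.5890, (cx,cy)=(0.3163,-0.9486)
solve A·x = −loads:
  F[0-1] = -3162.7604 N (compression)
  F[0-2] = -1296.1863 N (compression)
  F[1-2] = +700.7196 N (tension)
  F[1-3] = +608.0975 N (tension)
  F[2-3] = -690.4556 N (compression)
  F[2-4] = -940.4920 N (compression)
  F[3-4] = +814.3553 N (tension)
  F[3-5] = +190.0452 N (tension)
  F[4-5] = -335.2385 N (compression)
  F[4-6] = -108.7646 N (compression)
  F[5-6] = +343.8270 N (tension)
  Rx@0 = +2092.8900 N
  Ry@0 = +3060.7706 N
  Ry@6 = -326.1706 N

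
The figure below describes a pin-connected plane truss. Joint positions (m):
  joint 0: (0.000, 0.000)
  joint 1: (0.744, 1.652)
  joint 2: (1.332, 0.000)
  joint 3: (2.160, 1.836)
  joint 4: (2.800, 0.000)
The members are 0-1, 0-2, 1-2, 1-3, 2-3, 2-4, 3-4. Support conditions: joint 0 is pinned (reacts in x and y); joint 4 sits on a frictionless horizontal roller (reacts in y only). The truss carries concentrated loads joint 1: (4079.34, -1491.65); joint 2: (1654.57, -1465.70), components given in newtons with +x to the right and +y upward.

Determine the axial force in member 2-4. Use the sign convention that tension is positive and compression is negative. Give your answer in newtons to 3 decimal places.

1220.189

N=5 nodes, M=7 members, R=3 reactions → 2N=10, M+R=10
member 0 (0-1): L=1.8118, (cx,cy)=(0.4106,0.9118)
member 1 (0-2): L=1.3320, (cx,cy)=(1.0000,0.0000)
member 2 (1-2): L=1.7535, (cx,cy)=(0.3353,-0.9421)
member 3 (1-3): L=1.4279, (cx,cy)=(0.9917,0.1289)
member 4 (2-3): L=2.0141, (cx,cy)=(0.4111,0.9116)
member 5 (2-4): L=1.4680, (cx,cy)=(1.0000,0.0000)
member 6 (3-4): L=1.9443, (cx,cy)=(0.3292,-0.9443)
solve A·x = −loads:
  F[0-1] = +595.6012 N (tension)
  F[0-2] = +5489.3323 N (tension)
  F[1-2] = -2569.8307 N (compression)
  F[1-3] = -2998.0299 N (compression)
  F[2-3] = +4263.7130 N (tension)
  F[2-4] = +1220.1892 N (tension)
  F[3-4] = -3706.9915 N (compression)
  Rx@0 = -5733.9100 N
  Ry@0 = -543.0677 N
  Ry@4 = +3500.4177 N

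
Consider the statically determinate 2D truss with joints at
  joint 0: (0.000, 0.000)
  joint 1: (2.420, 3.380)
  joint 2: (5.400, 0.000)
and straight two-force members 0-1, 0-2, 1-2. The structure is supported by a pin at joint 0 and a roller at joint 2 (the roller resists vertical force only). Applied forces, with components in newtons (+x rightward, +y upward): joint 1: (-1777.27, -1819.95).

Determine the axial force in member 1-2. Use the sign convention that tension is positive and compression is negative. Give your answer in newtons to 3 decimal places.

395.725

N=3 nodes, M=3 members, R=3 reactions → 2N=6, M+R=6
member 0 (0-1): L=4.1570, (cx,cy)=(0.5821,0.8131)
member 1 (0-2): L=5.4000, (cx,cy)=(1.0000,0.0000)
member 2 (1-2): L=4.5061, (cx,cy)=(0.6613,-0.7501)
solve A·x = −loads:
  F[0-1] = -2603.4029 N (compression)
  F[0-2] = -261.7041 N (compression)
  F[1-2] = +395.7251 N (tension)
  Rx@0 = +1777.2700 N
  Ry@0 = +2116.7821 N
  Ry@2 = -296.8321 N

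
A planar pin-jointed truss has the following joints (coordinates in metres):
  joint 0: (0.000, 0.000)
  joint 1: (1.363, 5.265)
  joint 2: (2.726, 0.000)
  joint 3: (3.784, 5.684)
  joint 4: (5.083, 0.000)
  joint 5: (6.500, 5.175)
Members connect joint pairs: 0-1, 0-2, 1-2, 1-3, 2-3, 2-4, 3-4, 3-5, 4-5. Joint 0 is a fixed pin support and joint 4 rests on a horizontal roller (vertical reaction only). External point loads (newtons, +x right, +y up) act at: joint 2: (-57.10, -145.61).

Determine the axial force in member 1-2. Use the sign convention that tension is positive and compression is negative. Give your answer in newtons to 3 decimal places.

63.764

N=6 nodes, M=9 members, R=3 reactions → 2N=12, M+R=12
member 0 (0-1): L=5.4386, (cx,cy)=(0.2506,0.9681)
member 1 (0-2): L=2.7260, (cx,cy)=(1.0000,0.0000)
member 2 (1-2): L=5.4386, (cx,cy)=(0.2506,-0.9681)
member 3 (1-3): L=2.4570, (cx,cy)=(0.9854,0.1705)
member 4 (2-3): L=5.7816, (cx,cy)=(0.1830,0.9831)
member 5 (2-4): L=2.3570, (cx,cy)=(1.0000,0.0000)
member 6 (3-4): L=5.8305, (cx,cy)=(0.2228,-0.9749)
member 7 (3-5): L=2.7633, (cx,cy)=(0.9829,-0.1842)
member 8 (4-5): L=5.3655, (cx,cy)=(0.2641,0.9645)
solve A·x = −loads:
  F[0-1] = -69.7456 N (compression)
  F[0-2] = -39.6205 N (compression)
  F[1-2] = +63.7638 N (tension)
  F[1-3] = -33.9572 N (compression)
  F[2-3] = +85.3219 N (tension)
  F[2-4] = +17.8465 N (tension)
  F[3-4] = -80.1036 N (compression)
  F[3-5] = +0.0000 N (tension)
  F[4-5] = -0.0000 N (compression)
  Rx@0 = +57.1000 N
  Ry@0 = +67.5197 N
  Ry@4 = +78.0903 N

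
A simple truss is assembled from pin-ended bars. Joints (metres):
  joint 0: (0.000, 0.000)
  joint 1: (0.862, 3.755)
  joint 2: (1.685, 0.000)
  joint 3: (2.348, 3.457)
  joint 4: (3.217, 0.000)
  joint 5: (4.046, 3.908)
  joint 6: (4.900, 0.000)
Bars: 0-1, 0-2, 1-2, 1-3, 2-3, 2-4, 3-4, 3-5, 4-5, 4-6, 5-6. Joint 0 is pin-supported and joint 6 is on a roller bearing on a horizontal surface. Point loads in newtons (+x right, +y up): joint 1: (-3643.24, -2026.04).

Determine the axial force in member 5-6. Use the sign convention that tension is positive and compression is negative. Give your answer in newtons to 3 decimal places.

2492.968

N=7 nodes, M=11 members, R=3 reactions → 2N=14, M+R=14
member 0 (0-1): L=3.8527, (cx,cy)=(0.2237,0.9746)
member 1 (0-2): L=1.6850, (cx,cy)=(1.0000,0.0000)
member 2 (1-2): L=3.8441, (cx,cy)=(0.2141,-0.9768)
member 3 (1-3): L=1.5156, (cx,cy)=(0.9805,-0.1966)
member 4 (2-3): L=3.5200, (cx,cy)=(0.1884,0.9821)
member 5 (2-4): L=1.5320, (cx,cy)=(1.0000,0.0000)
member 6 (3-4): L=3.5645, (cx,cy)=(0.2438,-0.9698)
member 7 (3-5): L=1.7569, (cx,cy)=(0.9665,0.2567)
member 8 (4-5): L=3.9950, (cx,cy)=(0.2075,0.9782)
member 9 (4-6): L=1.6830, (cx,cy)=(1.0000,0.0000)
member 10 (5-6): L=4.0002, (cx,cy)=(0.2135,-0.9769)
solve A·x = −loads:
  F[0-1] = -4577.5817 N (compression)
  F[0-2] = -2619.0477 N (compression)
  F[1-2] = +2045.5252 N (tension)
  F[1-3] = +2224.5412 N (tension)
  F[2-3] = -2034.5110 N (compression)
  F[2-4] = -1797.9116 N (compression)
  F[3-4] = +2815.6645 N (tension)
  F[3-5] = +1150.0195 N (tension)
  F[4-5] = -2791.4739 N (compression)
  F[4-6] = -532.2190 N (compression)
  F[5-6] = +2492.9675 N (tension)
  Rx@0 = +3643.2400 N
  Ry@0 = +4461.5338 N
  Ry@6 = -2435.4938 N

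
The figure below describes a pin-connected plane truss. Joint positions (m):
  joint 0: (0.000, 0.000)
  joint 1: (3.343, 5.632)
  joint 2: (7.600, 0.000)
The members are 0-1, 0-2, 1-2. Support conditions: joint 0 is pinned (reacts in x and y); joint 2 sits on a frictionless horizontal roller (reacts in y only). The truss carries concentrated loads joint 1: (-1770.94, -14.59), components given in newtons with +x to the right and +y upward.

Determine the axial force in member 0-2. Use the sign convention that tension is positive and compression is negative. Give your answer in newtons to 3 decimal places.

-987.109

N=3 nodes, M=3 members, R=3 reactions → 2N=6, M+R=6
member 0 (0-1): L=6.5494, (cx,cy)=(0.5104,0.8599)
member 1 (0-2): L=7.6000, (cx,cy)=(1.0000,0.0000)
member 2 (1-2): L=7.0598, (cx,cy)=(0.6030,-0.7978)
solve A·x = −loads:
  F[0-1] = -1535.6421 N (compression)
  F[0-2] = -987.1086 N (compression)
  F[1-2] = +1637.0302 N (tension)
  Rx@0 = +1770.9400 N
  Ry@0 = +1320.5321 N
  Ry@2 = -1305.9421 N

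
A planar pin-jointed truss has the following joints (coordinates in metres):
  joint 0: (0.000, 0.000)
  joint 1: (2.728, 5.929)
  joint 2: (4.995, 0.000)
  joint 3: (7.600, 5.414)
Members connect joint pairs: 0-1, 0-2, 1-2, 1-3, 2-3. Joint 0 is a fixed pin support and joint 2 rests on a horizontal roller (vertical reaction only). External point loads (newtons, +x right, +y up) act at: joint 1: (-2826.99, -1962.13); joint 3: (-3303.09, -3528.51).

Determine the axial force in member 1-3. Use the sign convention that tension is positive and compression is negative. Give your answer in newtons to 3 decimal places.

N=4 nodes, M=5 members, R=3 reactions → 2N=8, M+R=8
member 0 (0-1): L=6.5265, (cx,cy)=(0.4180,0.9085)
member 1 (0-2): L=4.9950, (cx,cy)=(1.0000,0.0000)
member 2 (1-2): L=6.3476, (cx,cy)=(0.3571,-0.9341)
member 3 (1-3): L=4.8991, (cx,cy)=(0.9945,-0.1051)
member 4 (2-3): L=6.0081, (cx,cy)=(0.4336,0.9011)
solve A·x = −loads:
  F[0-1] = -6589.3326 N (compression)
  F[0-2] = -3375.8110 N (compression)
  F[1-2] = +4480.9589 N (tension)
  F[1-3] = -1536.1263 N (compression)
  F[2-3] = -4094.9143 N (compression)
  Rx@0 = +6130.0800 N
  Ry@0 = +5986.0927 N
  Ry@2 = -495.4527 N

-1536.126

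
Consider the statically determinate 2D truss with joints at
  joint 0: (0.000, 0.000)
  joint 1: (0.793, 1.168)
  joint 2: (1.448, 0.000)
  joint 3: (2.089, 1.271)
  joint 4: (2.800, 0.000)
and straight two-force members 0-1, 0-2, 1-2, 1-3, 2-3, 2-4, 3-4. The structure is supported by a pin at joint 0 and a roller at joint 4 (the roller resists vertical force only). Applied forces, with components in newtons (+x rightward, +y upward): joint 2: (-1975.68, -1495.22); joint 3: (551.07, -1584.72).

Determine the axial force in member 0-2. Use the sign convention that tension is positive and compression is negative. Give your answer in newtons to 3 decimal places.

-831.057

N=5 nodes, M=7 members, R=3 reactions → 2N=10, M+R=10
member 0 (0-1): L=1.4118, (cx,cy)=(0.5617,0.8273)
member 1 (0-2): L=1.4480, (cx,cy)=(1.0000,0.0000)
member 2 (1-2): L=1.3391, (cx,cy)=(0.4891,-0.8722)
member 3 (1-3): L=1.3001, (cx,cy)=(0.9969,0.0792)
member 4 (2-3): L=1.4235, (cx,cy)=(0.4503,0.8929)
member 5 (2-4): L=1.3520, (cx,cy)=(1.0000,0.0000)
member 6 (3-4): L=1.4564, (cx,cy)=(0.4882,-0.8727)
solve A·x = −loads:
  F[0-1] = -1056.6908 N (compression)
  F[0-2] = -831.0570 N (compression)
  F[1-2] = +907.7779 N (tension)
  F[1-3] = -1040.8427 N (compression)
  F[2-3] = +787.8407 N (tension)
  F[2-4] = +1233.8748 N (tension)
  F[3-4] = -2527.3649 N (compression)
  Rx@0 = +1424.6100 N
  Ry@0 = +874.2369 N
  Ry@4 = +2205.7031 N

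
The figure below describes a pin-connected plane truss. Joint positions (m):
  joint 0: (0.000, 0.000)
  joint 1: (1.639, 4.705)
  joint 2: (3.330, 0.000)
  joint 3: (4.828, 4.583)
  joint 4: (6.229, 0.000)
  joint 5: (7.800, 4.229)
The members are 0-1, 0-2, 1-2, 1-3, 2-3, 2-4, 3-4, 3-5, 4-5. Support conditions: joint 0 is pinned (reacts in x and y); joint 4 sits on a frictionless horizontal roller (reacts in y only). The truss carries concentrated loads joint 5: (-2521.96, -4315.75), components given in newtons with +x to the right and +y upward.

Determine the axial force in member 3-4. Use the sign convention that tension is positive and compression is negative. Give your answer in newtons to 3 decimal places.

761.824

N=6 nodes, M=9 members, R=3 reactions → 2N=12, M+R=12
member 0 (0-1): L=4.9823, (cx,cy)=(0.3290,0.9443)
member 1 (0-2): L=3.3300, (cx,cy)=(1.0000,0.0000)
member 2 (1-2): L=4.9997, (cx,cy)=(0.3382,-0.9411)
member 3 (1-3): L=3.1913, (cx,cy)=(0.9993,-0.0382)
member 4 (2-3): L=4.8216, (cx,cy)=(0.3107,0.9505)
member 5 (2-4): L=2.8990, (cx,cy)=(1.0000,0.0000)
member 6 (3-4): L=4.7924, (cx,cy)=(0.2923,-0.9563)
member 7 (3-5): L=2.9930, (cx,cy)=(0.9930,-0.1183)
member 8 (4-5): L=4.5114, (cx,cy)=(0.3482,0.9374)
solve A·x = −loads:
  F[0-1] = -660.5103 N (compression)
  F[0-2] = -2304.6757 N (compression)
  F[1-2] = +681.0068 N (tension)
  F[1-3] = -447.9444 N (compression)
  F[2-3] = -674.2382 N (compression)
  F[2-4] = -1864.8675 N (compression)
  F[3-4] = +761.8237 N (tension)
  F[3-5] = -886.0235 N (compression)
  F[4-5] = -4715.7071 N (compression)
  Rx@0 = +2521.9600 N
  Ry@0 = +623.7479 N
  Ry@4 = +3692.0021 N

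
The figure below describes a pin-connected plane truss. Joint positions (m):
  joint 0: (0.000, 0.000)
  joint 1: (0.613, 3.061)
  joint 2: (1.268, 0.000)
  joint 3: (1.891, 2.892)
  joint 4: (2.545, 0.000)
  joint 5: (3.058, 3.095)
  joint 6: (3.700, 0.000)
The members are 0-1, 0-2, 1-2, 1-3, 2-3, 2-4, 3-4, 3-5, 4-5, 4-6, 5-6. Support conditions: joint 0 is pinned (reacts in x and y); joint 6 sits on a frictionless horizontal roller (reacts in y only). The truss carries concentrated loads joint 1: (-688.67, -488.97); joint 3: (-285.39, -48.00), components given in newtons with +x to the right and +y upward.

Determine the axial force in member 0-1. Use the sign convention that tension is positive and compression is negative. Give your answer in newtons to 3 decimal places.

N=7 nodes, M=11 members, R=3 reactions → 2N=14, M+R=14
member 0 (0-1): L=3.1218, (cx,cy)=(0.1964,0.9805)
member 1 (0-2): L=1.2680, (cx,cy)=(1.0000,0.0000)
member 2 (1-2): L=3.1303, (cx,cy)=(0.2092,-0.9779)
member 3 (1-3): L=1.2891, (cx,cy)=(0.9914,-0.1311)
member 4 (2-3): L=2.9583, (cx,cy)=(0.2106,0.9776)
member 5 (2-4): L=1.2770, (cx,cy)=(1.0000,0.0000)
member 6 (3-4): L=2.9650, (cx,cy)=(0.2206,-0.9754)
member 7 (3-5): L=1.1845, (cx,cy)=(0.9852,0.1714)
member 8 (4-5): L=3.1372, (cx,cy)=(0.1635,0.9865)
member 9 (4-6): L=1.1550, (cx,cy)=(1.0000,0.0000)
member 10 (5-6): L=3.1609, (cx,cy)=(0.2031,-0.9792)
solve A·x = −loads:
  F[0-1] = -1248.5368 N (compression)
  F[0-2] = -728.8941 N (compression)
  F[1-2] = +712.0779 N (tension)
  F[1-3] = +297.0689 N (tension)
  F[2-3] = -712.2883 N (compression)
  F[2-4] = -429.8936 N (compression)
  F[3-4] = +751.7116 N (tension)
  F[3-5] = +268.0532 N (tension)
  F[4-5] = -743.2011 N (compression)
  F[4-6] = -142.5592 N (compression)
  F[5-6] = +701.8894 N (tension)
  Rx@0 = +974.0600 N
  Ry@0 = +1224.2295 N
  Ry@6 = -687.2595 N

-1248.537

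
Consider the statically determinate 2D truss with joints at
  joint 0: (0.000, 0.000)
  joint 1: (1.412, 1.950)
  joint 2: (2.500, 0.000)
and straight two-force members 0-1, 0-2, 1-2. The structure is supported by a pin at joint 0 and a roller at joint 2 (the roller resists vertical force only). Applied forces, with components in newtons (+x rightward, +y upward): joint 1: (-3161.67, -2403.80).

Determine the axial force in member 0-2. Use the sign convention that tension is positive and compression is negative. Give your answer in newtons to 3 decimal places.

N=3 nodes, M=3 members, R=3 reactions → 2N=6, M+R=6
member 0 (0-1): L=2.4075, (cx,cy)=(0.5865,0.8100)
member 1 (0-2): L=2.5000, (cx,cy)=(1.0000,0.0000)
member 2 (1-2): L=2.2330, (cx,cy)=(0.4872,-0.8733)
solve A·x = −loads:
  F[0-1] = -4336.3313 N (compression)
  F[0-2] = -618.4506 N (compression)
  F[1-2] = +1269.2960 N (tension)
  Rx@0 = +3161.6700 N
  Ry@0 = +3512.2364 N
  Ry@2 = -1108.4364 N

-618.451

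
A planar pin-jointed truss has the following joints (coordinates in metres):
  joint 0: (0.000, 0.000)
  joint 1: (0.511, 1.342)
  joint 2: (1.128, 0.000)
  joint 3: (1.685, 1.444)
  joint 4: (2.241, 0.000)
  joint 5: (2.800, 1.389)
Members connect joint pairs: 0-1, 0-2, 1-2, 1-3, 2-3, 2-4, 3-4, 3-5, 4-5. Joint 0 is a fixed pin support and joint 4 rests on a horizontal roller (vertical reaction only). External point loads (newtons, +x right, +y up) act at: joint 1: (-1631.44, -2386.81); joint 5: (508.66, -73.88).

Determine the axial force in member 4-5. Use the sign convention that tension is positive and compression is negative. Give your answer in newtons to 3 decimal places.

-51.568

N=6 nodes, M=9 members, R=3 reactions → 2N=12, M+R=12
member 0 (0-1): L=1.4360, (cx,cy)=(0.3559,0.9345)
member 1 (0-2): L=1.1280, (cx,cy)=(1.0000,0.0000)
member 2 (1-2): L=1.4770, (cx,cy)=(0.4177,-0.9086)
member 3 (1-3): L=1.1784, (cx,cy)=(0.9962,0.0866)
member 4 (2-3): L=1.5477, (cx,cy)=(0.3599,0.9330)
member 5 (2-4): L=1.1130, (cx,cy)=(1.0000,0.0000)
member 6 (3-4): L=1.5473, (cx,cy)=(0.3593,-0.9332)
member 7 (3-5): L=1.1164, (cx,cy)=(0.9988,-0.0493)
member 8 (4-5): L=1.4973, (cx,cy)=(0.3733,0.9277)
solve A·x = −loads:
  F[0-1] = -2659.9427 N (compression)
  F[0-2] = -176.2380 N (compression)
  F[1-2] = +167.7763 N (tension)
  F[1-3] = +617.1294 N (tension)
  F[2-3] = -163.3845 N (compression)
  F[2-4] = -47.3532 N (compression)
  F[3-4] = +78.2029 N (tension)
  F[3-5] = +528.5547 N (tension)
  F[4-5] = -51.5683 N (compression)
  Rx@0 = +1122.7800 N
  Ry@0 = +2485.8305 N
  Ry@4 = -25.1405 N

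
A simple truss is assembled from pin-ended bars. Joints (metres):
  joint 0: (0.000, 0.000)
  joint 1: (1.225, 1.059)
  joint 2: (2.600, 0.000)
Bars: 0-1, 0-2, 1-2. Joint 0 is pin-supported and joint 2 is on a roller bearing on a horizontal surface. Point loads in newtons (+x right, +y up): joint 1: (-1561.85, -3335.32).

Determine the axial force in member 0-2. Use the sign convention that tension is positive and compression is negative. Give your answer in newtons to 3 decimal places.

N=3 nodes, M=3 members, R=3 reactions → 2N=6, M+R=6
member 0 (0-1): L=1.6193, (cx,cy)=(0.7565,0.6540)
member 1 (0-2): L=2.6000, (cx,cy)=(1.0000,0.0000)
member 2 (1-2): L=1.7355, (cx,cy)=(0.7923,-0.6102)
solve A·x = −loads:
  F[0-1] = -3669.8209 N (compression)
  F[0-2] = +1214.3825 N (tension)
  F[1-2] = -1532.8086 N (compression)
  Rx@0 = +1561.8500 N
  Ry@0 = +2400.0247 N
  Ry@2 = +935.2953 N

1214.383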